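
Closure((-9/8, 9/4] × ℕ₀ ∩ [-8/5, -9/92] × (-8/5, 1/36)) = [-9/8, -9/92] × {0}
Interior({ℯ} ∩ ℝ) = ∅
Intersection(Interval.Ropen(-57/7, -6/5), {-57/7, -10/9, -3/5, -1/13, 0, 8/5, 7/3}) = {-57/7}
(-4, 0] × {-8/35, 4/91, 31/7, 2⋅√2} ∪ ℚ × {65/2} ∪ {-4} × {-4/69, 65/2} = (ℚ × {65/2}) ∪ ({-4} × {-4/69, 65/2}) ∪ ((-4, 0] × {-8/35, 4/91, 31/7, 2⋅√2})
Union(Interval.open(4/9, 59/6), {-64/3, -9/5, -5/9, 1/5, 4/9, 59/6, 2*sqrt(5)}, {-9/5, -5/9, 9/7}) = Union({-64/3, -9/5, -5/9, 1/5}, Interval(4/9, 59/6))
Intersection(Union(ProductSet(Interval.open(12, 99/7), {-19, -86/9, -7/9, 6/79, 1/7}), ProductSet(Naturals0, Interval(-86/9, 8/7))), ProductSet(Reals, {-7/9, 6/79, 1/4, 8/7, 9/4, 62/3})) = Union(ProductSet(Interval.open(12, 99/7), {-7/9, 6/79}), ProductSet(Naturals0, {-7/9, 6/79, 1/4, 8/7}))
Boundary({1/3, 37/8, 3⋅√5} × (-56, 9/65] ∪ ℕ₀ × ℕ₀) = (ℕ₀ × ℕ₀) ∪ ({1/3, 37/8, 3⋅√5} × [-56, 9/65])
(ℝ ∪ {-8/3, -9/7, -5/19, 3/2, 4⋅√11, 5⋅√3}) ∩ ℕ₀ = ℕ₀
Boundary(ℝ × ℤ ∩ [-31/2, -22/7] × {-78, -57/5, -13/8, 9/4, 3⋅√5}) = [-31/2, -22/7] × {-78}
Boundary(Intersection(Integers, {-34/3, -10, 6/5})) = {-10}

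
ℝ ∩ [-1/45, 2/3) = [-1/45, 2/3)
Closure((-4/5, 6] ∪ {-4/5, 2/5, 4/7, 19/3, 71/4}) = [-4/5, 6] ∪ {19/3, 71/4}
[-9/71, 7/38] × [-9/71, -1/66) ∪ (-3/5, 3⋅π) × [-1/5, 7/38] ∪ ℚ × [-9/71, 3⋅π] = (ℚ × [-9/71, 3⋅π]) ∪ ((-3/5, 3⋅π) × [-1/5, 7/38])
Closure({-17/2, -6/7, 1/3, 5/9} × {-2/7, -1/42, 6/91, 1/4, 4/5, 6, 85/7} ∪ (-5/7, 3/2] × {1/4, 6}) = ([-5/7, 3/2] × {1/4, 6}) ∪ ({-17/2, -6/7, 1/3, 5/9} × {-2/7, -1/42, 6/91, 1/4, 4/5, 6, 85/7})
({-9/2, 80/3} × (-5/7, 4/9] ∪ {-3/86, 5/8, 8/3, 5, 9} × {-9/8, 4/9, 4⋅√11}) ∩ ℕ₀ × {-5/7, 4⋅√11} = {5, 9} × {4⋅√11}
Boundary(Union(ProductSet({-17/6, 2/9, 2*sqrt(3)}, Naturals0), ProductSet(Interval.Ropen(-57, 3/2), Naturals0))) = ProductSet(Union({2*sqrt(3)}, Interval(-57, 3/2)), Naturals0)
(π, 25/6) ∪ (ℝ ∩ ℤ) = ℤ ∪ (π, 25/6)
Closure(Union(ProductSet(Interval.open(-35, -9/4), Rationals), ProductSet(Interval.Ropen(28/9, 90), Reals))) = ProductSet(Union(Interval(-35, -9/4), Interval(28/9, 90)), Reals)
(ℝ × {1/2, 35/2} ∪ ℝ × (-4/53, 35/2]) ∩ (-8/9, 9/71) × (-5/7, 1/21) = (-8/9, 9/71) × (-4/53, 1/21)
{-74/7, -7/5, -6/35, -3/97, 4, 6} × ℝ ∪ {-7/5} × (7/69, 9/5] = {-74/7, -7/5, -6/35, -3/97, 4, 6} × ℝ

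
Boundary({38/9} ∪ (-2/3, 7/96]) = {-2/3, 7/96, 38/9}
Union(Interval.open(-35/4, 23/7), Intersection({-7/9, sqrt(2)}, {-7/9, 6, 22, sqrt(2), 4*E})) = Interval.open(-35/4, 23/7)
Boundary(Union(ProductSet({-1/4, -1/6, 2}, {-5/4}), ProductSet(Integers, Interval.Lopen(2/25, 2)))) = Union(ProductSet({-1/4, -1/6, 2}, {-5/4}), ProductSet(Integers, Interval(2/25, 2)))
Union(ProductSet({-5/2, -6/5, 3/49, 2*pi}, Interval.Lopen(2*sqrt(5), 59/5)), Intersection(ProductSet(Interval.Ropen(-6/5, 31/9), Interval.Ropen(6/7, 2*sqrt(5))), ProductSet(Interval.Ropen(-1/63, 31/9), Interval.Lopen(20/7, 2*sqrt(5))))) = Union(ProductSet({-5/2, -6/5, 3/49, 2*pi}, Interval.Lopen(2*sqrt(5), 59/5)), ProductSet(Interval.Ropen(-1/63, 31/9), Interval.open(20/7, 2*sqrt(5))))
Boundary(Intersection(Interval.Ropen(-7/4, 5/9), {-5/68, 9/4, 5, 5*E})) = {-5/68}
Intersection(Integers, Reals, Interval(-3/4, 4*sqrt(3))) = Range(0, 7, 1)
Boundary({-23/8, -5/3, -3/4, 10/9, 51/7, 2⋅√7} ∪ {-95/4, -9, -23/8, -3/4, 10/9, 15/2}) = {-95/4, -9, -23/8, -5/3, -3/4, 10/9, 51/7, 15/2, 2⋅√7}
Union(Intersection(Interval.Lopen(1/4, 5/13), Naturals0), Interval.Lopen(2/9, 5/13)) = Interval.Lopen(2/9, 5/13)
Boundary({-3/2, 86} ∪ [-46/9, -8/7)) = {-46/9, -8/7, 86}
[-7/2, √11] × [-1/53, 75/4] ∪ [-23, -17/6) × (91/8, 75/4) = ([-23, -17/6) × (91/8, 75/4)) ∪ ([-7/2, √11] × [-1/53, 75/4])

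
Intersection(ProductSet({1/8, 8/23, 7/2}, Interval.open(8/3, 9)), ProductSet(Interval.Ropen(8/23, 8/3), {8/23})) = EmptySet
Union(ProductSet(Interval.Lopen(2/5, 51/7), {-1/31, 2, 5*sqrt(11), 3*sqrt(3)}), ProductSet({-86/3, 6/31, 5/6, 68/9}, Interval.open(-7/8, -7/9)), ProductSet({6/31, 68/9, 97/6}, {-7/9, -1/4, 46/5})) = Union(ProductSet({6/31, 68/9, 97/6}, {-7/9, -1/4, 46/5}), ProductSet({-86/3, 6/31, 5/6, 68/9}, Interval.open(-7/8, -7/9)), ProductSet(Interval.Lopen(2/5, 51/7), {-1/31, 2, 5*sqrt(11), 3*sqrt(3)}))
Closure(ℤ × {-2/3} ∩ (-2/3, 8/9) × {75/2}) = ∅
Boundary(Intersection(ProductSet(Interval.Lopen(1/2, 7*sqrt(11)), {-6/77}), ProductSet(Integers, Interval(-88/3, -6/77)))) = ProductSet(Range(1, 24, 1), {-6/77})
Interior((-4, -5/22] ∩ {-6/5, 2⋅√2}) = ∅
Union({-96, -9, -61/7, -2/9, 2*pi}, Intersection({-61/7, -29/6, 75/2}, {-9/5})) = {-96, -9, -61/7, -2/9, 2*pi}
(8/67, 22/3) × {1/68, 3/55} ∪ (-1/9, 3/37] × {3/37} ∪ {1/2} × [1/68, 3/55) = ({1/2} × [1/68, 3/55)) ∪ ((-1/9, 3/37] × {3/37}) ∪ ((8/67, 22/3) × {1/68, 3/55})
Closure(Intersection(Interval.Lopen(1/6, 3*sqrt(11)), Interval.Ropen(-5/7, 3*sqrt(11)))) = Interval(1/6, 3*sqrt(11))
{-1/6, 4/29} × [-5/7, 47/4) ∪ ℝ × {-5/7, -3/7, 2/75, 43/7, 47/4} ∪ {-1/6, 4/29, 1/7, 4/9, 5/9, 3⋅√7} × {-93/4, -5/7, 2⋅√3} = (ℝ × {-5/7, -3/7, 2/75, 43/7, 47/4}) ∪ ({-1/6, 4/29} × [-5/7, 47/4)) ∪ ({-1/6, 4/29, 1/7, 4/9, 5/9, 3⋅√7} × {-93/4, -5/7, 2⋅√3})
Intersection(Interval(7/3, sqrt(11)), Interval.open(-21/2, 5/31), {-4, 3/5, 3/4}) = EmptySet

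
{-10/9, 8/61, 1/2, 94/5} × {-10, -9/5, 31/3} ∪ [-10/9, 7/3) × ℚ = ([-10/9, 7/3) × ℚ) ∪ ({-10/9, 8/61, 1/2, 94/5} × {-10, -9/5, 31/3})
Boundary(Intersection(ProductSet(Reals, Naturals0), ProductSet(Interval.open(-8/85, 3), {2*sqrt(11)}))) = EmptySet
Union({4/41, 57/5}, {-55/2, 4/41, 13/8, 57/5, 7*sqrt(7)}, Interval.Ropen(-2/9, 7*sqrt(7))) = Union({-55/2}, Interval(-2/9, 7*sqrt(7)))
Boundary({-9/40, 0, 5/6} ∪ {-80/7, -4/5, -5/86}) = {-80/7, -4/5, -9/40, -5/86, 0, 5/6}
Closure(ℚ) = ℝ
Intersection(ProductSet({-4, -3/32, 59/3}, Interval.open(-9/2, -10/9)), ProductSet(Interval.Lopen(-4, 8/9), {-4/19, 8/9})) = EmptySet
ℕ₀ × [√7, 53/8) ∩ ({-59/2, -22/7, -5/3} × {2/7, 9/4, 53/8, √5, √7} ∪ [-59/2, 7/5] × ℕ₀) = {0, 1} × {3, 4, 5, 6}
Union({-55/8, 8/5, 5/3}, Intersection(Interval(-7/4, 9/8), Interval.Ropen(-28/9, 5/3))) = Union({-55/8, 8/5, 5/3}, Interval(-7/4, 9/8))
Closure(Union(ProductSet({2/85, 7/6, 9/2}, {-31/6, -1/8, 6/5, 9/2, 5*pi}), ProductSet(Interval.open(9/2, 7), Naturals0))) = Union(ProductSet({2/85, 7/6, 9/2}, {-31/6, -1/8, 6/5, 9/2, 5*pi}), ProductSet(Interval(9/2, 7), Naturals0))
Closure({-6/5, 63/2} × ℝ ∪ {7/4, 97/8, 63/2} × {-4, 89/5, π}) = ({-6/5, 63/2} × ℝ) ∪ ({7/4, 97/8, 63/2} × {-4, 89/5, π})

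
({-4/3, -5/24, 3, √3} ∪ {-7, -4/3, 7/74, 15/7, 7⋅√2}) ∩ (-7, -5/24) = {-4/3}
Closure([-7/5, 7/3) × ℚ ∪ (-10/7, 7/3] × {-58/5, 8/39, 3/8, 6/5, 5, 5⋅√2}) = ([-7/5, 7/3] × ℝ) ∪ ([-10/7, 7/3] × {-58/5, 8/39, 3/8, 6/5, 5, 5⋅√2})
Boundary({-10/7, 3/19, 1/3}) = {-10/7, 3/19, 1/3}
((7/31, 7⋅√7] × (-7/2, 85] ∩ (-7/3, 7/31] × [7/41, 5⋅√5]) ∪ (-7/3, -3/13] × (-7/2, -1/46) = (-7/3, -3/13] × (-7/2, -1/46)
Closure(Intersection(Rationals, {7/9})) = {7/9}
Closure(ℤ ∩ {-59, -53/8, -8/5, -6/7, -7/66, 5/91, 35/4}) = {-59}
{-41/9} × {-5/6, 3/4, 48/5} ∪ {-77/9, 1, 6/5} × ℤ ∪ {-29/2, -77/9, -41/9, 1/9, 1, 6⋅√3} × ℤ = ({-41/9} × {-5/6, 3/4, 48/5}) ∪ ({-29/2, -77/9, -41/9, 1/9, 1, 6/5, 6⋅√3} × ℤ)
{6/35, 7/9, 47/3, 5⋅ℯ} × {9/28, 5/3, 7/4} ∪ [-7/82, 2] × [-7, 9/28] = ([-7/82, 2] × [-7, 9/28]) ∪ ({6/35, 7/9, 47/3, 5⋅ℯ} × {9/28, 5/3, 7/4})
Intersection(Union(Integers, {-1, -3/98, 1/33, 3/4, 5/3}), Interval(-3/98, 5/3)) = Union({-3/98, 1/33, 3/4, 5/3}, Range(0, 2, 1))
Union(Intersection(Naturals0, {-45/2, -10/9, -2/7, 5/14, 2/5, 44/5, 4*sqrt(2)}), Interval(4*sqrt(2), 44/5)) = Interval(4*sqrt(2), 44/5)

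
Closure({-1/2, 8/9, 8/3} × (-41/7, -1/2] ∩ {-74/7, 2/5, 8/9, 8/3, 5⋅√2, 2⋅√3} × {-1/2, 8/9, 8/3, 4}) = {8/9, 8/3} × {-1/2}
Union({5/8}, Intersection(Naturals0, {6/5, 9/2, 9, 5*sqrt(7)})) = {5/8, 9}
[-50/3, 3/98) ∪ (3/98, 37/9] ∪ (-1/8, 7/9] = [-50/3, 37/9]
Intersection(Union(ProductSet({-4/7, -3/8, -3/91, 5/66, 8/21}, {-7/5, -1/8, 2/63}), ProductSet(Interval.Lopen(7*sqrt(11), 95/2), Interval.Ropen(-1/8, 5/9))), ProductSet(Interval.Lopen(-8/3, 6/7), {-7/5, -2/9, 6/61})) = ProductSet({-4/7, -3/8, -3/91, 5/66, 8/21}, {-7/5})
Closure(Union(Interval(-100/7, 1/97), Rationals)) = Union(Interval(-oo, oo), Rationals)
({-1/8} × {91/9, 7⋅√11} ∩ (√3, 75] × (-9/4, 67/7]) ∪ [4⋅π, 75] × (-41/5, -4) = [4⋅π, 75] × (-41/5, -4)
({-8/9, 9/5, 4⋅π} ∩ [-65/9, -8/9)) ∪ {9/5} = {9/5}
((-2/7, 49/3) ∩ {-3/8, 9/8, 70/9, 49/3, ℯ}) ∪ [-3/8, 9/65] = [-3/8, 9/65] ∪ {9/8, 70/9, ℯ}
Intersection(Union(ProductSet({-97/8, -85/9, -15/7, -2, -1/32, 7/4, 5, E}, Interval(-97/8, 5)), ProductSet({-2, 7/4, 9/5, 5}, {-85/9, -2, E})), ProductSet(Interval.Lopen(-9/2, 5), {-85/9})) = ProductSet({-15/7, -2, -1/32, 7/4, 9/5, 5, E}, {-85/9})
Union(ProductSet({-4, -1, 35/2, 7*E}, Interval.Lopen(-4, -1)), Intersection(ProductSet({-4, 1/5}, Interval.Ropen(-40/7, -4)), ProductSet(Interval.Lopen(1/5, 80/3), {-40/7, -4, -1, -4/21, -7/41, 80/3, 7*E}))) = ProductSet({-4, -1, 35/2, 7*E}, Interval.Lopen(-4, -1))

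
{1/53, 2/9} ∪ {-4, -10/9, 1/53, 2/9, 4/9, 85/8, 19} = {-4, -10/9, 1/53, 2/9, 4/9, 85/8, 19}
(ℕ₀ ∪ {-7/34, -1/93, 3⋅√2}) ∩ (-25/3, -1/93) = {-7/34}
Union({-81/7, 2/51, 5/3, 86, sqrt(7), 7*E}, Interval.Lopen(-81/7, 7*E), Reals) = Interval(-oo, oo)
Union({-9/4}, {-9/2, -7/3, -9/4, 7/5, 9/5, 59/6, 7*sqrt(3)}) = {-9/2, -7/3, -9/4, 7/5, 9/5, 59/6, 7*sqrt(3)}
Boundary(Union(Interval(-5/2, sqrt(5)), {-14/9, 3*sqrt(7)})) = {-5/2, sqrt(5), 3*sqrt(7)}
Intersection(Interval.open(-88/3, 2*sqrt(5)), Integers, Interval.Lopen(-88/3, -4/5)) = Range(-29, 0, 1)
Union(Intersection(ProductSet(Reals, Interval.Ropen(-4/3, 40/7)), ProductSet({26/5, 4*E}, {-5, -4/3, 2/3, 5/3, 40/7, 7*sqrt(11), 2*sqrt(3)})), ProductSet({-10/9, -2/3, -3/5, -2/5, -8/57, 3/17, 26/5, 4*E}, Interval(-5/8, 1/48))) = Union(ProductSet({26/5, 4*E}, {-4/3, 2/3, 5/3, 2*sqrt(3)}), ProductSet({-10/9, -2/3, -3/5, -2/5, -8/57, 3/17, 26/5, 4*E}, Interval(-5/8, 1/48)))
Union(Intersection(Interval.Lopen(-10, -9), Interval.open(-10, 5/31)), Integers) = Union(Integers, Interval(-10, -9))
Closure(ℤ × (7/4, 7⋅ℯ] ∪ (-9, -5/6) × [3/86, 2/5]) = (ℤ × [7/4, 7⋅ℯ]) ∪ ([-9, -5/6] × [3/86, 2/5])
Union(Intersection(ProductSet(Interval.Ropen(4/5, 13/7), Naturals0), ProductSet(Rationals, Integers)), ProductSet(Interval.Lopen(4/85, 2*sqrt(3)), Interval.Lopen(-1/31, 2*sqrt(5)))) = Union(ProductSet(Intersection(Interval.Ropen(4/5, 13/7), Rationals), Naturals0), ProductSet(Interval.Lopen(4/85, 2*sqrt(3)), Interval.Lopen(-1/31, 2*sqrt(5))))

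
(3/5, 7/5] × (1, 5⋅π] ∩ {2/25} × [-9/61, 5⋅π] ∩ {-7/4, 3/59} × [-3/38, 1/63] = ∅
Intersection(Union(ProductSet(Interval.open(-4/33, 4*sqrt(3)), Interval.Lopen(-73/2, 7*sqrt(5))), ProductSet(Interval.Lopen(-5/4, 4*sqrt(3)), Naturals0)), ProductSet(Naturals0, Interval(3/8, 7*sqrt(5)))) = ProductSet(Range(0, 7, 1), Union(Interval(3/8, 7*sqrt(5)), Range(1, 16, 1)))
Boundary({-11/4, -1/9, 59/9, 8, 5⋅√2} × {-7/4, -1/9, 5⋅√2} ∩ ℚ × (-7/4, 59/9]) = {-11/4, -1/9, 59/9, 8} × {-1/9}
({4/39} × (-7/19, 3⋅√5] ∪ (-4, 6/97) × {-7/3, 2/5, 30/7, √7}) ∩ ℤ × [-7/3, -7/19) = {-3, -2, -1, 0} × {-7/3}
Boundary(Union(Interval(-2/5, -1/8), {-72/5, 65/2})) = {-72/5, -2/5, -1/8, 65/2}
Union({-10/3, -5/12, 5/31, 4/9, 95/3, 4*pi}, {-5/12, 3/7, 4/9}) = {-10/3, -5/12, 5/31, 3/7, 4/9, 95/3, 4*pi}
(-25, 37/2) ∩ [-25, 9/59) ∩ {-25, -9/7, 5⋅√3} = {-9/7}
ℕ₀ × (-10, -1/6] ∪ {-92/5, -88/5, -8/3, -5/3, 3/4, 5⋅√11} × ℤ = (ℕ₀ × (-10, -1/6]) ∪ ({-92/5, -88/5, -8/3, -5/3, 3/4, 5⋅√11} × ℤ)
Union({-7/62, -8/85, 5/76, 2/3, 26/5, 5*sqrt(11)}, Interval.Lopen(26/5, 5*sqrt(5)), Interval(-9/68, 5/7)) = Union({5*sqrt(11)}, Interval(-9/68, 5/7), Interval(26/5, 5*sqrt(5)))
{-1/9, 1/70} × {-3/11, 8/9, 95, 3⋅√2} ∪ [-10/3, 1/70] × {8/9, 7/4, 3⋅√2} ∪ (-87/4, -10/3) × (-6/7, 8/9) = ((-87/4, -10/3) × (-6/7, 8/9)) ∪ ({-1/9, 1/70} × {-3/11, 8/9, 95, 3⋅√2}) ∪ ([-10/3, 1/70] × {8/9, 7/4, 3⋅√2})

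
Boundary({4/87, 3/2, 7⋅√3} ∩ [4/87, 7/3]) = {4/87, 3/2}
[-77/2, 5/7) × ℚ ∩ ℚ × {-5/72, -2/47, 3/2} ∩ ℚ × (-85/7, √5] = (ℚ ∩ [-77/2, 5/7)) × {-5/72, -2/47, 3/2}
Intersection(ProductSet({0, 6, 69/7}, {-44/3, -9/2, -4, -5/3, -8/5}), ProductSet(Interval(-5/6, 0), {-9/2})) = ProductSet({0}, {-9/2})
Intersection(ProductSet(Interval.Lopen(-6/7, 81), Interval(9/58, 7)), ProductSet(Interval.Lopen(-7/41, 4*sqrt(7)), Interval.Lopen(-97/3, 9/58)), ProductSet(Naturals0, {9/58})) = ProductSet(Range(0, 11, 1), {9/58})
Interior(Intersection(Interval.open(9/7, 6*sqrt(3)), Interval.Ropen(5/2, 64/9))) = Interval.open(5/2, 64/9)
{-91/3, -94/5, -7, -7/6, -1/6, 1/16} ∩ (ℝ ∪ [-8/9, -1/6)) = {-91/3, -94/5, -7, -7/6, -1/6, 1/16}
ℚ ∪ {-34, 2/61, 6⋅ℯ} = ℚ ∪ {6⋅ℯ}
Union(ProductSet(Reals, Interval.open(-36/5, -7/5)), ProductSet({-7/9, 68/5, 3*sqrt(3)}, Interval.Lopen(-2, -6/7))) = Union(ProductSet({-7/9, 68/5, 3*sqrt(3)}, Interval.Lopen(-2, -6/7)), ProductSet(Reals, Interval.open(-36/5, -7/5)))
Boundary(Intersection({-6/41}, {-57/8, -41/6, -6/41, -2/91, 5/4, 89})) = {-6/41}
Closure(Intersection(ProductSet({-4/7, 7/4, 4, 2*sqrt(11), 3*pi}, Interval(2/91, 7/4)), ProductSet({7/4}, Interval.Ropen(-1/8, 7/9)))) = ProductSet({7/4}, Interval(2/91, 7/9))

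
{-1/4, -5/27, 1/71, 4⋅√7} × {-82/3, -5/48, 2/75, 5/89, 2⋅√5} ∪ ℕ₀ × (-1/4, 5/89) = (ℕ₀ × (-1/4, 5/89)) ∪ ({-1/4, -5/27, 1/71, 4⋅√7} × {-82/3, -5/48, 2/75, 5/89, 2⋅√5})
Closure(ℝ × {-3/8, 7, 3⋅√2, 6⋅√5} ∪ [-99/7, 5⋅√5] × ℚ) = ([-99/7, 5⋅√5] × ℝ) ∪ (ℝ × {-3/8, 7, 3⋅√2, 6⋅√5})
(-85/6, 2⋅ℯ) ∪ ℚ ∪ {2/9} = ℚ ∪ [-85/6, 2⋅ℯ)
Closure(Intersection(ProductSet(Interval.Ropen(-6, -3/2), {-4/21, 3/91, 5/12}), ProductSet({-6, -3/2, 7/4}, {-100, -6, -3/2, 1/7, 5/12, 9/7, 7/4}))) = ProductSet({-6}, {5/12})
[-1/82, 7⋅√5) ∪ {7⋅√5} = [-1/82, 7⋅√5]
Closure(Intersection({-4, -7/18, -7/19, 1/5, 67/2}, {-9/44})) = EmptySet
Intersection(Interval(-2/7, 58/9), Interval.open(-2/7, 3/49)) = Interval.open(-2/7, 3/49)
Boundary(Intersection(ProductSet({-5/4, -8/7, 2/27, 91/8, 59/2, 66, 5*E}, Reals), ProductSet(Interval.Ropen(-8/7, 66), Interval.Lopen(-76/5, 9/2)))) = ProductSet({-8/7, 2/27, 91/8, 59/2, 5*E}, Interval(-76/5, 9/2))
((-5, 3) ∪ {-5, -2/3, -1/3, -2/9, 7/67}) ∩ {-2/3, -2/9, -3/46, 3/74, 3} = {-2/3, -2/9, -3/46, 3/74}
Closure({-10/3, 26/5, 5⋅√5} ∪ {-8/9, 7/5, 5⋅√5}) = {-10/3, -8/9, 7/5, 26/5, 5⋅√5}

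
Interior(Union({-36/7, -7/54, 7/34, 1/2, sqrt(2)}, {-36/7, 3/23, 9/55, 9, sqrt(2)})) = EmptySet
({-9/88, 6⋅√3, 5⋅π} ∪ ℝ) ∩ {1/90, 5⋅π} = {1/90, 5⋅π}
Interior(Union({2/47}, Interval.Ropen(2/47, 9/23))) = Interval.open(2/47, 9/23)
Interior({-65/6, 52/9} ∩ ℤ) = ∅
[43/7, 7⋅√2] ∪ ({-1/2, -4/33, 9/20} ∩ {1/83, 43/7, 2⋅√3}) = [43/7, 7⋅√2]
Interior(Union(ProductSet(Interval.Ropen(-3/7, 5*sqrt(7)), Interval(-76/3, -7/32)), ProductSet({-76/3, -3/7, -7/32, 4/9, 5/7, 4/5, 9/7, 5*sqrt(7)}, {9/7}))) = ProductSet(Interval.open(-3/7, 5*sqrt(7)), Interval.open(-76/3, -7/32))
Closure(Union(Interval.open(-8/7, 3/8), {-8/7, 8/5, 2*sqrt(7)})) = Union({8/5, 2*sqrt(7)}, Interval(-8/7, 3/8))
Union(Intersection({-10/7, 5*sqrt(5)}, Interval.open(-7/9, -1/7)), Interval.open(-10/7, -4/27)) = Interval.open(-10/7, -4/27)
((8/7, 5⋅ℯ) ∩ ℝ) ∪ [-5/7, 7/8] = [-5/7, 7/8] ∪ (8/7, 5⋅ℯ)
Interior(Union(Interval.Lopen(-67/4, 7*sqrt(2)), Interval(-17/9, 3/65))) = Interval.open(-67/4, 7*sqrt(2))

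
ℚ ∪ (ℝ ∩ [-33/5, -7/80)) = ℚ ∪ [-33/5, -7/80]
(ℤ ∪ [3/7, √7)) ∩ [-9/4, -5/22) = {-2, -1}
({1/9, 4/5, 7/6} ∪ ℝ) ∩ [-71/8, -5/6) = [-71/8, -5/6)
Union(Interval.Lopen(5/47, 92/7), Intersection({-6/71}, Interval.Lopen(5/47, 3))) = Interval.Lopen(5/47, 92/7)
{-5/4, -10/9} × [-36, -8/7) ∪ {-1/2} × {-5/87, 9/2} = ({-1/2} × {-5/87, 9/2}) ∪ ({-5/4, -10/9} × [-36, -8/7))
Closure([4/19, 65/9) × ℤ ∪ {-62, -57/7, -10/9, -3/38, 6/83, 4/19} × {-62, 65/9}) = ([4/19, 65/9] × ℤ) ∪ ({-62, -57/7, -10/9, -3/38, 6/83, 4/19} × {-62, 65/9})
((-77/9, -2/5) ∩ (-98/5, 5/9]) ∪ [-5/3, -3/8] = (-77/9, -3/8]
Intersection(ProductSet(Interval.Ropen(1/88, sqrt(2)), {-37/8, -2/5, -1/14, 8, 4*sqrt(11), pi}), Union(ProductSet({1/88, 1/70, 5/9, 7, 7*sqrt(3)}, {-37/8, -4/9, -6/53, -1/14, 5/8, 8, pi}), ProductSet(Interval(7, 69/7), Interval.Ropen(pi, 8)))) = ProductSet({1/88, 1/70, 5/9}, {-37/8, -1/14, 8, pi})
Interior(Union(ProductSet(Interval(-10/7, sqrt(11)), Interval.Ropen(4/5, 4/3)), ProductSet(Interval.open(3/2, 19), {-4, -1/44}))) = ProductSet(Interval.open(-10/7, sqrt(11)), Interval.open(4/5, 4/3))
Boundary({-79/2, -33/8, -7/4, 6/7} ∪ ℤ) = ℤ ∪ {-79/2, -33/8, -7/4, 6/7}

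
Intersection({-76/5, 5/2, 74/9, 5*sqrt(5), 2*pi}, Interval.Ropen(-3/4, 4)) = {5/2}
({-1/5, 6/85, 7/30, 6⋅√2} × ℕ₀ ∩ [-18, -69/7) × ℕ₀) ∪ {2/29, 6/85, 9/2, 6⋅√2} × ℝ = {2/29, 6/85, 9/2, 6⋅√2} × ℝ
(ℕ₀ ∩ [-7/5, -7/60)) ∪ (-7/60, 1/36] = (-7/60, 1/36]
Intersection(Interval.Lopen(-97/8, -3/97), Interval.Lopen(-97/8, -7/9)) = Interval.Lopen(-97/8, -7/9)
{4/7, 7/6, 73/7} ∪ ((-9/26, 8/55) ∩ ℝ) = (-9/26, 8/55) ∪ {4/7, 7/6, 73/7}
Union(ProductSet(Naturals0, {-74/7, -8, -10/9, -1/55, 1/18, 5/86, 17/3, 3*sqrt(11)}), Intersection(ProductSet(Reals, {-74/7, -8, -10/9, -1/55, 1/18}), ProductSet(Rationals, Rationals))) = Union(ProductSet(Naturals0, {-74/7, -8, -10/9, -1/55, 1/18, 5/86, 17/3, 3*sqrt(11)}), ProductSet(Rationals, {-74/7, -8, -10/9, -1/55, 1/18}))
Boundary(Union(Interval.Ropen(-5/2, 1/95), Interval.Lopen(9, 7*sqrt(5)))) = {-5/2, 1/95, 9, 7*sqrt(5)}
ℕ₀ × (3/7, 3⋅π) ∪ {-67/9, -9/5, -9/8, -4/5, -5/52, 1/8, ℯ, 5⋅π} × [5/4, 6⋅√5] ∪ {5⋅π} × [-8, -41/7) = (ℕ₀ × (3/7, 3⋅π)) ∪ ({5⋅π} × [-8, -41/7)) ∪ ({-67/9, -9/5, -9/8, -4/5, -5/52, 1/8, ℯ, 5⋅π} × [5/4, 6⋅√5])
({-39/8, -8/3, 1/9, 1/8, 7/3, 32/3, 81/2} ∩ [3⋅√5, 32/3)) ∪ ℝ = ℝ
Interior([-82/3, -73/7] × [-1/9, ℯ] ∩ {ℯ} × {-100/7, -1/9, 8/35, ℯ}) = ∅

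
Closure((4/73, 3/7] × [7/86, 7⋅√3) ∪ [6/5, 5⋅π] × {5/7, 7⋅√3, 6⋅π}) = ({4/73, 3/7} × [7/86, 7⋅√3]) ∪ ([4/73, 3/7] × {7/86, 7⋅√3}) ∪ ((4/73, 3/7] × [7/86, 7⋅√3)) ∪ ([6/5, 5⋅π] × {5/7, 7⋅√3, 6⋅π})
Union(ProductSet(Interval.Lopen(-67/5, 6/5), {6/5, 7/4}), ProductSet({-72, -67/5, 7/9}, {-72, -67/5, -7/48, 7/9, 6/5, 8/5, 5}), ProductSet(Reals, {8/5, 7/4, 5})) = Union(ProductSet({-72, -67/5, 7/9}, {-72, -67/5, -7/48, 7/9, 6/5, 8/5, 5}), ProductSet(Interval.Lopen(-67/5, 6/5), {6/5, 7/4}), ProductSet(Reals, {8/5, 7/4, 5}))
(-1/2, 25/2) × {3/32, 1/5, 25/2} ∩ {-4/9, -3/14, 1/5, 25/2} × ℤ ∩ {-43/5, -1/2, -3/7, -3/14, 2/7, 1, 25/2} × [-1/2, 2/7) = ∅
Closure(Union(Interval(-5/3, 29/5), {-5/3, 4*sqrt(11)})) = Union({4*sqrt(11)}, Interval(-5/3, 29/5))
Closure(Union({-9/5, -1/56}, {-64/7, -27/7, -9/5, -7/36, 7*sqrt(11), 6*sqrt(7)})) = {-64/7, -27/7, -9/5, -7/36, -1/56, 7*sqrt(11), 6*sqrt(7)}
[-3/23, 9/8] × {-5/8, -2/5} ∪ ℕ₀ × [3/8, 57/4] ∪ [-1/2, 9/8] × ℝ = ([-1/2, 9/8] × ℝ) ∪ (ℕ₀ × [3/8, 57/4])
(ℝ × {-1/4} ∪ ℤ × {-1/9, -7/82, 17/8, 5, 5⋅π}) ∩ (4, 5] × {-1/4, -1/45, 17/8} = ({5} × {17/8}) ∪ ((4, 5] × {-1/4})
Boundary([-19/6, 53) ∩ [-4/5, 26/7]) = {-4/5, 26/7}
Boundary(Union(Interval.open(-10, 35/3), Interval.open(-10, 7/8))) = {-10, 35/3}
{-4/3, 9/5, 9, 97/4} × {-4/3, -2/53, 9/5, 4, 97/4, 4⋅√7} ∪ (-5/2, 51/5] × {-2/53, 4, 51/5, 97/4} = ((-5/2, 51/5] × {-2/53, 4, 51/5, 97/4}) ∪ ({-4/3, 9/5, 9, 97/4} × {-4/3, -2/53, 9/5, 4, 97/4, 4⋅√7})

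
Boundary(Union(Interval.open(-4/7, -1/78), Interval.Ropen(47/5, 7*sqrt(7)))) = {-4/7, -1/78, 47/5, 7*sqrt(7)}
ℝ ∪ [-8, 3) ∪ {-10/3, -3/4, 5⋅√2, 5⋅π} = (-∞, ∞)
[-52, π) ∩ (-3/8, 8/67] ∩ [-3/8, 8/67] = (-3/8, 8/67]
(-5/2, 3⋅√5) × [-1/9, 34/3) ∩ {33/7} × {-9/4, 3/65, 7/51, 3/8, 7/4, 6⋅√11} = {33/7} × {3/65, 7/51, 3/8, 7/4}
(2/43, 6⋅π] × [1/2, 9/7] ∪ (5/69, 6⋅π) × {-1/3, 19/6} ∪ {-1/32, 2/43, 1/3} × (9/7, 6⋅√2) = ((5/69, 6⋅π) × {-1/3, 19/6}) ∪ ((2/43, 6⋅π] × [1/2, 9/7]) ∪ ({-1/32, 2/43, 1/3} × (9/7, 6⋅√2))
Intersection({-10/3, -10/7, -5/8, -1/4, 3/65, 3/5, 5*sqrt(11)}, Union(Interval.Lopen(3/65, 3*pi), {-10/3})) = {-10/3, 3/5}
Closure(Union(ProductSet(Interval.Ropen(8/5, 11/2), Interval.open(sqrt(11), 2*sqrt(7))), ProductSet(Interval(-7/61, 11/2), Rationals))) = Union(ProductSet(Interval(-7/61, 11/2), Union(Interval(-oo, sqrt(11)), Interval(2*sqrt(7), oo), Rationals)), ProductSet(Interval.Ropen(8/5, 11/2), Interval.open(sqrt(11), 2*sqrt(7))), ProductSet(Union({11/2}, Interval(-7/61, 8/5)), Reals))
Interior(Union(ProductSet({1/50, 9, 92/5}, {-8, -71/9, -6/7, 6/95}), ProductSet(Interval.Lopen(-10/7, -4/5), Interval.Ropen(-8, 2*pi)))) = ProductSet(Interval.open(-10/7, -4/5), Interval.open(-8, 2*pi))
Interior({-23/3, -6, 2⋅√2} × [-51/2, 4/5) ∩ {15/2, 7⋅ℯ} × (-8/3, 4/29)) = ∅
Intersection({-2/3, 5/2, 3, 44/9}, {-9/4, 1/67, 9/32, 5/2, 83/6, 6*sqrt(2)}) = {5/2}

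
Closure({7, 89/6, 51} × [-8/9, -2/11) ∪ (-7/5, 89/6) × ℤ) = ([-7/5, 89/6] × ℤ) ∪ ({7, 89/6, 51} × [-8/9, -2/11])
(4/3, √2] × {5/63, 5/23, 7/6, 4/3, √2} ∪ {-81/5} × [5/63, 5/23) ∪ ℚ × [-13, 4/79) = (ℚ × [-13, 4/79)) ∪ ({-81/5} × [5/63, 5/23)) ∪ ((4/3, √2] × {5/63, 5/23, 7/6, 4/3, √2})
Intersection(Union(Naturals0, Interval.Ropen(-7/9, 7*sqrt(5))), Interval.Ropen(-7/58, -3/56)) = Interval.Ropen(-7/58, -3/56)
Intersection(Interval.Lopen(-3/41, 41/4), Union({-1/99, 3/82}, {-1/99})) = {-1/99, 3/82}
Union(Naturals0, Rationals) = Rationals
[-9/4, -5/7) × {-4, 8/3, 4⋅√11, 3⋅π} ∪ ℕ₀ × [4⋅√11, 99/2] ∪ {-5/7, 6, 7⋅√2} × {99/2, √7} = (ℕ₀ × [4⋅√11, 99/2]) ∪ ({-5/7, 6, 7⋅√2} × {99/2, √7}) ∪ ([-9/4, -5/7) × {-4, 8/3, 4⋅√11, 3⋅π})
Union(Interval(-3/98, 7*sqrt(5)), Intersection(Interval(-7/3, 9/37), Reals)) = Interval(-7/3, 7*sqrt(5))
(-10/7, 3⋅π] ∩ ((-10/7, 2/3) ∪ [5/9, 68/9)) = (-10/7, 68/9)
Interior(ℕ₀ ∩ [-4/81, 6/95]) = ∅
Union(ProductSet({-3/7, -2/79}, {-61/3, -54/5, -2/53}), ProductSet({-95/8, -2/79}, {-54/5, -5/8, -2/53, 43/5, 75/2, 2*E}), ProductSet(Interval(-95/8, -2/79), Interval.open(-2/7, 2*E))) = Union(ProductSet({-95/8, -2/79}, {-54/5, -5/8, -2/53, 43/5, 75/2, 2*E}), ProductSet({-3/7, -2/79}, {-61/3, -54/5, -2/53}), ProductSet(Interval(-95/8, -2/79), Interval.open(-2/7, 2*E)))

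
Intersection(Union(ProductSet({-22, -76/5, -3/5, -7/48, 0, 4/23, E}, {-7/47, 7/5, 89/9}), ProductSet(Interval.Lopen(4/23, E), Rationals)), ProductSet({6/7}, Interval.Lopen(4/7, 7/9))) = ProductSet({6/7}, Intersection(Interval.Lopen(4/7, 7/9), Rationals))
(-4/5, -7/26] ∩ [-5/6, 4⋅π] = (-4/5, -7/26]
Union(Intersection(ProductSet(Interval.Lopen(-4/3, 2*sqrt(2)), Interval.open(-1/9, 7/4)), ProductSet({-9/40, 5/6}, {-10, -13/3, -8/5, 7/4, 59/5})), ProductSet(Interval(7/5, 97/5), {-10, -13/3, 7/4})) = ProductSet(Interval(7/5, 97/5), {-10, -13/3, 7/4})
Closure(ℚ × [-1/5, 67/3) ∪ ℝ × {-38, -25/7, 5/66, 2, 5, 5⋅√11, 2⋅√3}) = ℝ × ({-38, -25/7} ∪ [-1/5, 67/3])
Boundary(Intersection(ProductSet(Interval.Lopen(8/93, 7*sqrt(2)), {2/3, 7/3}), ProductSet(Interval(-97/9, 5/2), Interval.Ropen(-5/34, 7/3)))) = ProductSet(Interval(8/93, 5/2), {2/3})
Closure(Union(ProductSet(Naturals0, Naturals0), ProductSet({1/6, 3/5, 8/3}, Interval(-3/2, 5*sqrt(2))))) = Union(ProductSet({1/6, 3/5, 8/3}, Interval(-3/2, 5*sqrt(2))), ProductSet(Naturals0, Naturals0))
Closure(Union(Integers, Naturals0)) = Integers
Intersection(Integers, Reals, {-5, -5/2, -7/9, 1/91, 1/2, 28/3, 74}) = {-5, 74}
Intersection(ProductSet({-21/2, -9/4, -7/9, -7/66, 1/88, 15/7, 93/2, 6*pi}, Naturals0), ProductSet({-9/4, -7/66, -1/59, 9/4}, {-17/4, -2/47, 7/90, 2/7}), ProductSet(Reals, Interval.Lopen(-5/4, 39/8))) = EmptySet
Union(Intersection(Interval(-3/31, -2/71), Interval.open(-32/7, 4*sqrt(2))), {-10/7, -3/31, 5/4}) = Union({-10/7, 5/4}, Interval(-3/31, -2/71))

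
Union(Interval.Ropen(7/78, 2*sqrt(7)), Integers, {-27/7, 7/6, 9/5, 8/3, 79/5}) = Union({-27/7, 79/5}, Integers, Interval.Ropen(7/78, 2*sqrt(7)))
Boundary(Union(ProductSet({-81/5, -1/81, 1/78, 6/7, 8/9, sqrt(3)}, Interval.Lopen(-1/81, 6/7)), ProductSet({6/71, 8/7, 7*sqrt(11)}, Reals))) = Union(ProductSet({6/71, 8/7, 7*sqrt(11)}, Reals), ProductSet({-81/5, -1/81, 1/78, 6/7, 8/9, sqrt(3)}, Interval(-1/81, 6/7)))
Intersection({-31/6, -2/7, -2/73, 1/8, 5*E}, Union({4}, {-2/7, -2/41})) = {-2/7}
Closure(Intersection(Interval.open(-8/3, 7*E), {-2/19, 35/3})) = {-2/19, 35/3}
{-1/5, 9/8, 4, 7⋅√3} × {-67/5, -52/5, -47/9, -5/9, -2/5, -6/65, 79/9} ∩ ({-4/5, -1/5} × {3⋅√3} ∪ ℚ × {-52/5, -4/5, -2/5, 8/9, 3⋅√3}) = {-1/5, 9/8, 4} × {-52/5, -2/5}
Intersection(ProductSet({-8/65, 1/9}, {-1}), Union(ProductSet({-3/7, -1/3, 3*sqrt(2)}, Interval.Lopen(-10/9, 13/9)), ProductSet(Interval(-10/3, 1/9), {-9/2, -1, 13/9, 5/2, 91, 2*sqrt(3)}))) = ProductSet({-8/65, 1/9}, {-1})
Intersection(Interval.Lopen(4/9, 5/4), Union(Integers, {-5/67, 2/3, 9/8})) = Union({2/3, 9/8}, Range(1, 2, 1))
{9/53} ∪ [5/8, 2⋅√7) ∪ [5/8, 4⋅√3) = {9/53} ∪ [5/8, 4⋅√3)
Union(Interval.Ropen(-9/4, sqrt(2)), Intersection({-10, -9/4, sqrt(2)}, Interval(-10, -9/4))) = Union({-10}, Interval.Ropen(-9/4, sqrt(2)))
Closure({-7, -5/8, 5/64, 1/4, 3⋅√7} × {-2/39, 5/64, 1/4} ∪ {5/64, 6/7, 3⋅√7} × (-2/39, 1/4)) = ({5/64, 6/7, 3⋅√7} × [-2/39, 1/4]) ∪ ({-7, -5/8, 5/64, 1/4, 3⋅√7} × {-2/39, 5/64, 1/4})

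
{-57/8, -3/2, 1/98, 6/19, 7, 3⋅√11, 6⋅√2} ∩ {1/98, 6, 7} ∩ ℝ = {1/98, 7}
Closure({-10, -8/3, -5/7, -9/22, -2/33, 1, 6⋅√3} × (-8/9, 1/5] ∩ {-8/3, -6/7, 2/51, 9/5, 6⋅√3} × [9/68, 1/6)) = {-8/3, 6⋅√3} × [9/68, 1/6]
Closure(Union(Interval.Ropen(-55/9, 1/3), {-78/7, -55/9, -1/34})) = Union({-78/7}, Interval(-55/9, 1/3))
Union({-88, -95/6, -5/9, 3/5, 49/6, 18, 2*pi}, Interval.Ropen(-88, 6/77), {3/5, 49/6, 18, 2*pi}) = Union({3/5, 49/6, 18, 2*pi}, Interval.Ropen(-88, 6/77))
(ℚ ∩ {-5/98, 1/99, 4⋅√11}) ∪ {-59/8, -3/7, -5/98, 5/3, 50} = {-59/8, -3/7, -5/98, 1/99, 5/3, 50}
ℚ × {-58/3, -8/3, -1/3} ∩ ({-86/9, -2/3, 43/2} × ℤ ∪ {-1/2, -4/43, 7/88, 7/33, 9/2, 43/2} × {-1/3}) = {-1/2, -4/43, 7/88, 7/33, 9/2, 43/2} × {-1/3}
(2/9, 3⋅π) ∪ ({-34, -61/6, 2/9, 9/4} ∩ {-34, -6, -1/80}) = {-34} ∪ (2/9, 3⋅π)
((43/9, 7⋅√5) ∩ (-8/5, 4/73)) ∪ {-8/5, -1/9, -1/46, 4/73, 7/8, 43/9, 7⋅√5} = {-8/5, -1/9, -1/46, 4/73, 7/8, 43/9, 7⋅√5}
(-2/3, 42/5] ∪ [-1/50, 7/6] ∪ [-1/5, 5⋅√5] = (-2/3, 5⋅√5]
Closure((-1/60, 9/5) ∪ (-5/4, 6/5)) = [-5/4, 9/5]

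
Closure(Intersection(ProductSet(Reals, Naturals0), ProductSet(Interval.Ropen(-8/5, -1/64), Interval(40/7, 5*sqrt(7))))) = ProductSet(Interval(-8/5, -1/64), Range(6, 14, 1))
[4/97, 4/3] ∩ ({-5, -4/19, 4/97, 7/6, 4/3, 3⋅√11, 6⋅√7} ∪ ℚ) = ℚ ∩ [4/97, 4/3]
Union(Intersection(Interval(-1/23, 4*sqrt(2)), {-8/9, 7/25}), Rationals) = Rationals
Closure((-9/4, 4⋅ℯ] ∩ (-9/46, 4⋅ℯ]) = [-9/46, 4⋅ℯ]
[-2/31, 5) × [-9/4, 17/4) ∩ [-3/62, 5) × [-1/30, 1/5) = [-3/62, 5) × [-1/30, 1/5)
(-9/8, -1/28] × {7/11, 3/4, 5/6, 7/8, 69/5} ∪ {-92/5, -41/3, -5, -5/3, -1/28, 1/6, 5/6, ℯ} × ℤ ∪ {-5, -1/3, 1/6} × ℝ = ({-5, -1/3, 1/6} × ℝ) ∪ ({-92/5, -41/3, -5, -5/3, -1/28, 1/6, 5/6, ℯ} × ℤ) ∪ ((-9/8, -1/28] × {7/11, 3/4, 5/6, 7/8, 69/5})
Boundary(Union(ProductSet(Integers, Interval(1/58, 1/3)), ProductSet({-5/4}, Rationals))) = Union(ProductSet({-5/4}, Reals), ProductSet(Integers, Interval(1/58, 1/3)))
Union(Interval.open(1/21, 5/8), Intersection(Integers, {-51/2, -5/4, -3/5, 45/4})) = Interval.open(1/21, 5/8)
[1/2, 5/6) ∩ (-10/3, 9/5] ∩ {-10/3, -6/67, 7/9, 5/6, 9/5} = {7/9}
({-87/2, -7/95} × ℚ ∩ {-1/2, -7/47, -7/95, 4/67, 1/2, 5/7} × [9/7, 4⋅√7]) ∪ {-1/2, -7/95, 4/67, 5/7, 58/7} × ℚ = {-1/2, -7/95, 4/67, 5/7, 58/7} × ℚ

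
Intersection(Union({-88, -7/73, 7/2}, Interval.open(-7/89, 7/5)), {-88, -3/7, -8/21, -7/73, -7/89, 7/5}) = {-88, -7/73}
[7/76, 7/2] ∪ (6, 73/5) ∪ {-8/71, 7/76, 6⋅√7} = {-8/71, 6⋅√7} ∪ [7/76, 7/2] ∪ (6, 73/5)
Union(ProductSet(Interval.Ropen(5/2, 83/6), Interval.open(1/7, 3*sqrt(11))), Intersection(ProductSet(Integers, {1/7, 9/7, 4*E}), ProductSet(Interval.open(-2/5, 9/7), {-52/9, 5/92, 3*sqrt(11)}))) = ProductSet(Interval.Ropen(5/2, 83/6), Interval.open(1/7, 3*sqrt(11)))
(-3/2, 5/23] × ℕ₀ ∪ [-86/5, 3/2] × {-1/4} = ((-3/2, 5/23] × ℕ₀) ∪ ([-86/5, 3/2] × {-1/4})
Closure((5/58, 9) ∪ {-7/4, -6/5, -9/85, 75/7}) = {-7/4, -6/5, -9/85, 75/7} ∪ [5/58, 9]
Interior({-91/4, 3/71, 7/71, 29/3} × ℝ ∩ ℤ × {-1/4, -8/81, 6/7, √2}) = ∅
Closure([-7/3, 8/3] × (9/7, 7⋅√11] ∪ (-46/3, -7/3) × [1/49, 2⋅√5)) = ({-46/3, -7/3} × [1/49, 2⋅√5]) ∪ ([-46/3, -7/3] × {1/49, 2⋅√5}) ∪ ((-46/3, -7/3) × [1/49, 2⋅√5)) ∪ ([-7/3, 8/3] × [9/7, 7⋅√11])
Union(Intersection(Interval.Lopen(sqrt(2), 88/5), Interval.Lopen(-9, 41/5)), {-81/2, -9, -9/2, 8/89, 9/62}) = Union({-81/2, -9, -9/2, 8/89, 9/62}, Interval.Lopen(sqrt(2), 41/5))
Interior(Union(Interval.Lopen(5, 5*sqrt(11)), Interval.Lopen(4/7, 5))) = Interval.open(4/7, 5*sqrt(11))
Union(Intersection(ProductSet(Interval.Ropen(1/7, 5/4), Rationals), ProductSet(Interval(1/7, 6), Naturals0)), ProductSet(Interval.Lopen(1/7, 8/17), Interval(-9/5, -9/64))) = Union(ProductSet(Interval.Lopen(1/7, 8/17), Interval(-9/5, -9/64)), ProductSet(Interval.Ropen(1/7, 5/4), Naturals0))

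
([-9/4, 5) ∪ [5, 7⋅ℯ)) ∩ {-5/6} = {-5/6}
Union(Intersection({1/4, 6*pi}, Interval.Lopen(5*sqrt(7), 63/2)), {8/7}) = {8/7, 6*pi}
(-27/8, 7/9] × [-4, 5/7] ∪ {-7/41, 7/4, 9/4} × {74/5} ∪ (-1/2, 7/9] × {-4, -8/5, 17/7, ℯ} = ({-7/41, 7/4, 9/4} × {74/5}) ∪ ((-27/8, 7/9] × [-4, 5/7]) ∪ ((-1/2, 7/9] × {-4, -8/5, 17/7, ℯ})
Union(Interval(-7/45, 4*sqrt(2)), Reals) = Interval(-oo, oo)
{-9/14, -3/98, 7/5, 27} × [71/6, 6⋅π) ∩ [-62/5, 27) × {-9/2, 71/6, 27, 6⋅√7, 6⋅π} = {-9/14, -3/98, 7/5} × {71/6, 6⋅√7}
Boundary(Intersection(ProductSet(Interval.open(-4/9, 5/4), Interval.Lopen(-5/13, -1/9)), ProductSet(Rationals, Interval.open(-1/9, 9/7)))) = EmptySet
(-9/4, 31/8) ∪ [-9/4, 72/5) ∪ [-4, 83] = [-4, 83]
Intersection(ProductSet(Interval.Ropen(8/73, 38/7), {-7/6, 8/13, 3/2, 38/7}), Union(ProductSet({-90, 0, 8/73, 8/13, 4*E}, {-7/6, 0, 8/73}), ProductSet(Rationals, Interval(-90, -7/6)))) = ProductSet(Intersection(Interval.Ropen(8/73, 38/7), Rationals), {-7/6})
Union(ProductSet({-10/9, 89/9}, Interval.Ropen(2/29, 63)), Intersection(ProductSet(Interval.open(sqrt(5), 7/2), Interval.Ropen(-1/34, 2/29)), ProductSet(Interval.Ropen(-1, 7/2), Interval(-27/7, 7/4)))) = Union(ProductSet({-10/9, 89/9}, Interval.Ropen(2/29, 63)), ProductSet(Interval.open(sqrt(5), 7/2), Interval.Ropen(-1/34, 2/29)))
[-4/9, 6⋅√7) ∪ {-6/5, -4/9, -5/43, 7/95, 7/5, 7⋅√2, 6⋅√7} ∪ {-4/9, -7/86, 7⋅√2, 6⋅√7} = {-6/5} ∪ [-4/9, 6⋅√7]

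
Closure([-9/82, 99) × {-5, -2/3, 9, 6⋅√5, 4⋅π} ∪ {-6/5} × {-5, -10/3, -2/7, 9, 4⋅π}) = ({-6/5} × {-5, -10/3, -2/7, 9, 4⋅π}) ∪ ([-9/82, 99] × {-5, -2/3, 9, 6⋅√5, 4⋅π})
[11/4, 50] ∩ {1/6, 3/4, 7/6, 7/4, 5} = {5}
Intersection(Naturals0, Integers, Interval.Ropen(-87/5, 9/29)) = Range(0, 1, 1)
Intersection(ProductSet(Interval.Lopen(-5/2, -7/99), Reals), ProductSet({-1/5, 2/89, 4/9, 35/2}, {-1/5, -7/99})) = ProductSet({-1/5}, {-1/5, -7/99})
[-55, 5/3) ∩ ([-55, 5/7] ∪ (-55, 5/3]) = [-55, 5/3)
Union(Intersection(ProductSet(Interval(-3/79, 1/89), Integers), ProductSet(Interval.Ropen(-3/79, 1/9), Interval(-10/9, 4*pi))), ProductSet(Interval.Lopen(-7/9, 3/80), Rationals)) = ProductSet(Interval.Lopen(-7/9, 3/80), Rationals)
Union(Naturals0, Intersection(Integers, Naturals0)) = Naturals0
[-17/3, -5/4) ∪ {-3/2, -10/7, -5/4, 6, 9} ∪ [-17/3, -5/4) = [-17/3, -5/4] ∪ {6, 9}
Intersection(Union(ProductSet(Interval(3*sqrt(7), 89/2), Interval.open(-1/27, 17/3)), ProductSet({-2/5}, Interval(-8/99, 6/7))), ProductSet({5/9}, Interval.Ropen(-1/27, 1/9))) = EmptySet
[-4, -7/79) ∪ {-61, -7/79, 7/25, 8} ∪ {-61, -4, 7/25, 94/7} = {-61, 7/25, 8, 94/7} ∪ [-4, -7/79]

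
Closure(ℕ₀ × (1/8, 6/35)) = ℕ₀ × [1/8, 6/35]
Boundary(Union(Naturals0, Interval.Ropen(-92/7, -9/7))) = Union(Complement(Naturals0, Interval.open(-92/7, -9/7)), {-92/7, -9/7})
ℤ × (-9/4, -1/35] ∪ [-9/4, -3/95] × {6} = (ℤ × (-9/4, -1/35]) ∪ ([-9/4, -3/95] × {6})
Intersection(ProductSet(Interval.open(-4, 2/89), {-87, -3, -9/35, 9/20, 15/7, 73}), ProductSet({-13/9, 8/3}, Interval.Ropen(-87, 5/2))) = ProductSet({-13/9}, {-87, -3, -9/35, 9/20, 15/7})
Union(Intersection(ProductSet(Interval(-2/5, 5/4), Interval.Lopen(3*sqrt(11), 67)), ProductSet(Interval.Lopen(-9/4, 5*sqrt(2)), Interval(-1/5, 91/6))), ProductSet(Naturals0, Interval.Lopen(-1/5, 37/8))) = Union(ProductSet(Interval(-2/5, 5/4), Interval.Lopen(3*sqrt(11), 91/6)), ProductSet(Naturals0, Interval.Lopen(-1/5, 37/8)))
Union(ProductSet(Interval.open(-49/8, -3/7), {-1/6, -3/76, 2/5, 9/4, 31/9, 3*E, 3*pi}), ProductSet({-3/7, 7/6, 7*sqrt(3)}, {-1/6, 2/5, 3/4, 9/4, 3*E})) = Union(ProductSet({-3/7, 7/6, 7*sqrt(3)}, {-1/6, 2/5, 3/4, 9/4, 3*E}), ProductSet(Interval.open(-49/8, -3/7), {-1/6, -3/76, 2/5, 9/4, 31/9, 3*E, 3*pi}))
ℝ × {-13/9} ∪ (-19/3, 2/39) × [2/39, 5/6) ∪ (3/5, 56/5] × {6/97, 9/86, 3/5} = (ℝ × {-13/9}) ∪ ((3/5, 56/5] × {6/97, 9/86, 3/5}) ∪ ((-19/3, 2/39) × [2/39, 5/6))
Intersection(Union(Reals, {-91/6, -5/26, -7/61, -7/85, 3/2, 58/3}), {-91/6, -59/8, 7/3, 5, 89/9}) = {-91/6, -59/8, 7/3, 5, 89/9}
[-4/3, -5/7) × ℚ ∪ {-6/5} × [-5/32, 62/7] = ([-4/3, -5/7) × ℚ) ∪ ({-6/5} × [-5/32, 62/7])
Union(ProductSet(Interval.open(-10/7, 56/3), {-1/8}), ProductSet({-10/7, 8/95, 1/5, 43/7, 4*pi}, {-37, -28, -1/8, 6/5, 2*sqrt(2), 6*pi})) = Union(ProductSet({-10/7, 8/95, 1/5, 43/7, 4*pi}, {-37, -28, -1/8, 6/5, 2*sqrt(2), 6*pi}), ProductSet(Interval.open(-10/7, 56/3), {-1/8}))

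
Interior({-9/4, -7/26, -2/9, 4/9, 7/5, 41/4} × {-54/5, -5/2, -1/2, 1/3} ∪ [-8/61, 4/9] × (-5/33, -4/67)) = (-8/61, 4/9) × (-5/33, -4/67)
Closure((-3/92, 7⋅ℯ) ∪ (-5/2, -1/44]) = [-5/2, 7⋅ℯ]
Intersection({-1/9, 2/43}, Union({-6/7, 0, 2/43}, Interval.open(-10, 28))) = {-1/9, 2/43}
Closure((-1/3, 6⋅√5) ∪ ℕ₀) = [-1/3, 6⋅√5] ∪ ℕ₀ ∪ (ℕ₀ \ (-1/3, 6⋅√5))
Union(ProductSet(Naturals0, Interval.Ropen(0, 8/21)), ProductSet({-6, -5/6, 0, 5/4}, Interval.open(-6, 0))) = Union(ProductSet({-6, -5/6, 0, 5/4}, Interval.open(-6, 0)), ProductSet(Naturals0, Interval.Ropen(0, 8/21)))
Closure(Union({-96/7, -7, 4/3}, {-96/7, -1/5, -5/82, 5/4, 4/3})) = {-96/7, -7, -1/5, -5/82, 5/4, 4/3}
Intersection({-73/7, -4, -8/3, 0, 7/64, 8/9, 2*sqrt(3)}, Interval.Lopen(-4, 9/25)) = {-8/3, 0, 7/64}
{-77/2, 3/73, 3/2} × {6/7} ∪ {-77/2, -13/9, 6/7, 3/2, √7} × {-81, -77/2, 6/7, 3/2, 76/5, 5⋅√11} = ({-77/2, 3/73, 3/2} × {6/7}) ∪ ({-77/2, -13/9, 6/7, 3/2, √7} × {-81, -77/2, 6/7, 3/2, 76/5, 5⋅√11})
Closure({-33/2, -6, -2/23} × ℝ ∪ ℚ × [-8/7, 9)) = ({-33/2, -6, -2/23} × ℝ) ∪ (ℝ × [-8/7, 9])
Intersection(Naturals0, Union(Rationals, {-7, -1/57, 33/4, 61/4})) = Naturals0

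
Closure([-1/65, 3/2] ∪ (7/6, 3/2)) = [-1/65, 3/2]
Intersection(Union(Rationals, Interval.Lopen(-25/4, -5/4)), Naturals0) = Naturals0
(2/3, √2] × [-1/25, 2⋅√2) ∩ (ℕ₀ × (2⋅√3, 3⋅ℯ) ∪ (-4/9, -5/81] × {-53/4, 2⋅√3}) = ∅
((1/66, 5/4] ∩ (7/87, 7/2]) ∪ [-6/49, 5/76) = [-6/49, 5/76) ∪ (7/87, 5/4]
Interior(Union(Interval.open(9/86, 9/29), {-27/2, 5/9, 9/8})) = Interval.open(9/86, 9/29)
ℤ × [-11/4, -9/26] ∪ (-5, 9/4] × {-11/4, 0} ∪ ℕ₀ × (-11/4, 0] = (ℤ × [-11/4, -9/26]) ∪ (ℕ₀ × (-11/4, 0]) ∪ ((-5, 9/4] × {-11/4, 0})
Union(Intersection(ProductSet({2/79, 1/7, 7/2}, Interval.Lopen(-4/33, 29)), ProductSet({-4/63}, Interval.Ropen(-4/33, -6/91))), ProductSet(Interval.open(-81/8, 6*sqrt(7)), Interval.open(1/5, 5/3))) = ProductSet(Interval.open(-81/8, 6*sqrt(7)), Interval.open(1/5, 5/3))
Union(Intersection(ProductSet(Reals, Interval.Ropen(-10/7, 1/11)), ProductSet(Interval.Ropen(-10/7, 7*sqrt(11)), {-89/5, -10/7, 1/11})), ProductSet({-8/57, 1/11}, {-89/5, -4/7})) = Union(ProductSet({-8/57, 1/11}, {-89/5, -4/7}), ProductSet(Interval.Ropen(-10/7, 7*sqrt(11)), {-10/7}))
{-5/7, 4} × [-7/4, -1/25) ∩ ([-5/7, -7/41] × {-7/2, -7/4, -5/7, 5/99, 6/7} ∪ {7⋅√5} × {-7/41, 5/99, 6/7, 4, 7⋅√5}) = {-5/7} × {-7/4, -5/7}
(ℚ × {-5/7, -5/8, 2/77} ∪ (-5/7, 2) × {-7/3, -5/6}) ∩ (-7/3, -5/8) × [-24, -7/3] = (-5/7, -5/8) × {-7/3}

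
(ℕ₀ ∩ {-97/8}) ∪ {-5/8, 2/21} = {-5/8, 2/21}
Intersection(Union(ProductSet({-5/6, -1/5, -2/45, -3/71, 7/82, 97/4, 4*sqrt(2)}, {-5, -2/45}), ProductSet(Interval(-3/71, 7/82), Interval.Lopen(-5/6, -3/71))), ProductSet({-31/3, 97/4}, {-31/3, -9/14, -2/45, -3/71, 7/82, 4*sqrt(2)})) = ProductSet({97/4}, {-2/45})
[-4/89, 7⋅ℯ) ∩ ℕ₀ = {0, 1, …, 19}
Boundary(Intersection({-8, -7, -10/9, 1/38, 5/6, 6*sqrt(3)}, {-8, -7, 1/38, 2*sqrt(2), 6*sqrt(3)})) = {-8, -7, 1/38, 6*sqrt(3)}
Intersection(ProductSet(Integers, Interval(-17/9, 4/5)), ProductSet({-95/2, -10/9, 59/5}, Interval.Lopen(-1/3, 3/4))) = EmptySet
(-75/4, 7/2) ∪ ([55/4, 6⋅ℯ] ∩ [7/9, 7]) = (-75/4, 7/2)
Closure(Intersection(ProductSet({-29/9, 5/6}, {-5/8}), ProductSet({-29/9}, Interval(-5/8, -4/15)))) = ProductSet({-29/9}, {-5/8})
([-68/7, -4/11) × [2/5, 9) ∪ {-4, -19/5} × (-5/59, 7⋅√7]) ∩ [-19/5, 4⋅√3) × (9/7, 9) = [-19/5, -4/11) × (9/7, 9)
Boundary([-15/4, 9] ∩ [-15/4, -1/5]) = {-15/4, -1/5}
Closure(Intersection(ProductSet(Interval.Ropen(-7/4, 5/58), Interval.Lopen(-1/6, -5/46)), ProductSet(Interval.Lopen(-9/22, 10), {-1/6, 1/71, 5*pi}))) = EmptySet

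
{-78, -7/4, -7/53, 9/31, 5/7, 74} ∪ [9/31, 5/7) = {-78, -7/4, -7/53, 74} ∪ [9/31, 5/7]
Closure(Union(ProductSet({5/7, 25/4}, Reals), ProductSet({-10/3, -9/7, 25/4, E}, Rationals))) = ProductSet({-10/3, -9/7, 5/7, 25/4, E}, Reals)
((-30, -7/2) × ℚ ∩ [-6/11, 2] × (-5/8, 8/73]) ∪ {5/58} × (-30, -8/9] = {5/58} × (-30, -8/9]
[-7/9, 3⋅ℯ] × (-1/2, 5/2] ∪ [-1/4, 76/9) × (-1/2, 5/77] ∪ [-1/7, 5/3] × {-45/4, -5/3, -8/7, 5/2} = ([-1/4, 76/9) × (-1/2, 5/77]) ∪ ([-1/7, 5/3] × {-45/4, -5/3, -8/7, 5/2}) ∪ ([-7/9, 3⋅ℯ] × (-1/2, 5/2])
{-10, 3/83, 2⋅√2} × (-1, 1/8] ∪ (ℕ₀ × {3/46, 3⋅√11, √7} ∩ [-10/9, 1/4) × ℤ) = {-10, 3/83, 2⋅√2} × (-1, 1/8]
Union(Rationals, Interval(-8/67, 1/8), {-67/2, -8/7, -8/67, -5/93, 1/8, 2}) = Union(Interval(-8/67, 1/8), Rationals)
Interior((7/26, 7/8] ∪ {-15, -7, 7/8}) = (7/26, 7/8)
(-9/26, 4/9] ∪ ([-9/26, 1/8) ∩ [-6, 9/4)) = [-9/26, 4/9]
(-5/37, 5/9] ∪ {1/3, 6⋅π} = (-5/37, 5/9] ∪ {6⋅π}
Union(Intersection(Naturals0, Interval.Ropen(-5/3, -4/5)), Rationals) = Rationals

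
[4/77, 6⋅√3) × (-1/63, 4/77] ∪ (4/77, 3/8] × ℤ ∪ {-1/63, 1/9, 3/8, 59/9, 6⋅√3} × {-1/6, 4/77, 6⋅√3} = ((4/77, 3/8] × ℤ) ∪ ([4/77, 6⋅√3) × (-1/63, 4/77]) ∪ ({-1/63, 1/9, 3/8, 59/9, 6⋅√3} × {-1/6, 4/77, 6⋅√3})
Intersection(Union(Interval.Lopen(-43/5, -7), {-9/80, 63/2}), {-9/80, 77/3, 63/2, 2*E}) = {-9/80, 63/2}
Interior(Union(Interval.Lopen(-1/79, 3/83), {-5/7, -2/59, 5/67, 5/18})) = Interval.open(-1/79, 3/83)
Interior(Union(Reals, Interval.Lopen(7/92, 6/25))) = Interval(-oo, oo)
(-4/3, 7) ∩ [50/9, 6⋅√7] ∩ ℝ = [50/9, 7)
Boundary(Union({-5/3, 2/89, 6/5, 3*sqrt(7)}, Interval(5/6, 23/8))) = {-5/3, 2/89, 5/6, 23/8, 3*sqrt(7)}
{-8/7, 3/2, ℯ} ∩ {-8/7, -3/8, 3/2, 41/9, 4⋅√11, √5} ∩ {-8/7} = {-8/7}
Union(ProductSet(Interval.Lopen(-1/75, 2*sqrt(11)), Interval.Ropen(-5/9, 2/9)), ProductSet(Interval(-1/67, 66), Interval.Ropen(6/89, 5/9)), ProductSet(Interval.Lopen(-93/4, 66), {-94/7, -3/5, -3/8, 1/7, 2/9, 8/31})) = Union(ProductSet(Interval.Lopen(-93/4, 66), {-94/7, -3/5, -3/8, 1/7, 2/9, 8/31}), ProductSet(Interval(-1/67, 66), Interval.Ropen(6/89, 5/9)), ProductSet(Interval.Lopen(-1/75, 2*sqrt(11)), Interval.Ropen(-5/9, 2/9)))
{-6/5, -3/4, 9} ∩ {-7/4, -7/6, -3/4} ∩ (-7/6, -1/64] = {-3/4}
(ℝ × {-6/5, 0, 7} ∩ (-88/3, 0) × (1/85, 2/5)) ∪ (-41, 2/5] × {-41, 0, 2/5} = (-41, 2/5] × {-41, 0, 2/5}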